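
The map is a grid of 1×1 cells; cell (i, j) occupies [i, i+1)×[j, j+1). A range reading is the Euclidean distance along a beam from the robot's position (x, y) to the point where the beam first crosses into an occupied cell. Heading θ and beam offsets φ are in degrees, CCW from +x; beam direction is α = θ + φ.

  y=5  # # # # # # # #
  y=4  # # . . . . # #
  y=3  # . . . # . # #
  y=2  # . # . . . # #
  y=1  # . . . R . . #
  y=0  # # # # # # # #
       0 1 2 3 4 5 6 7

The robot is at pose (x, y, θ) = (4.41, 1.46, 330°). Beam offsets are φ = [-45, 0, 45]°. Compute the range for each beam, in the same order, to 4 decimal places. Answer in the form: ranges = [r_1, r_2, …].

ranges = [0.4762, 0.9200, 2.0864]

beam 1: φ=-45°, α=285°
  direction (0.2588, -0.9659); cell (4,1); t to first gridline: x 2.2796, y 0.4762 (then +3.8637 / +1.0353)
    (4,0) via y @ 0.4762  # hit
  → r_1 = 0.4762
beam 2: φ=0°, α=330°
  direction (0.8660, -0.5000); cell (4,1); t to first gridline: x 0.6813, y 0.9200 (then +1.1547 / +2.0000)
    (5,1) via x @ 0.6813
    (5,0) via y @ 0.9200  # hit
  → r_2 = 0.9200
beam 3: φ=45°, α=15°
  direction (0.9659, 0.2588); cell (4,1); t to first gridline: x 0.6108, y 2.0864 (then +1.0353 / +3.8637)
    (5,1) via x @ 0.6108
    (6,1) via x @ 1.6461
    (6,2) via y @ 2.0864  # hit
  → r_3 = 2.0864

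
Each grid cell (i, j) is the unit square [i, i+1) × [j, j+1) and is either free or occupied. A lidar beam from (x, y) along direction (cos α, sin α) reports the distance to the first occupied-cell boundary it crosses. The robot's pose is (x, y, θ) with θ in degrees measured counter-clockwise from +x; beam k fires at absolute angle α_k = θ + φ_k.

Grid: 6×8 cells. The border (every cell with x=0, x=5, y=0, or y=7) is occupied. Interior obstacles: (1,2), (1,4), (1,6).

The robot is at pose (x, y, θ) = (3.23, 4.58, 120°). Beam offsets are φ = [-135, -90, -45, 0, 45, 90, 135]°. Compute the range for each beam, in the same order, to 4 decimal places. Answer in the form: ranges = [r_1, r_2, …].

ranges = [1.8324, 2.0438, 2.5054, 2.4600, 1.2734, 2.5750, 3.7063]

beam 1: φ=-135°, α=345°
  direction (0.9659, -0.2588); cell (3,4); t to first gridline: x 0.7972, y 2.2409 (then +1.0353 / +3.8637)
    (4,4) via x @ 0.7972
    (5,4) via x @ 1.8324  # hit
  → r_1 = 1.8324
beam 2: φ=-90°, α=30°
  direction (0.8660, 0.5000); cell (3,4); t to first gridline: x 0.8891, y 0.8400 (then +1.1547 / +2.0000)
    (3,5) via y @ 0.8400
    (4,5) via x @ 0.8891
    (5,5) via x @ 2.0438  # hit
  → r_2 = 2.0438
beam 3: φ=-45°, α=75°
  direction (0.2588, 0.9659); cell (3,4); t to first gridline: x 2.9751, y 0.4348 (then +3.8637 / +1.0353)
    (3,5) via y @ 0.4348
    (3,6) via y @ 1.4701
    (3,7) via y @ 2.5054  # hit
  → r_3 = 2.5054
beam 4: φ=0°, α=120°
  direction (-0.5000, 0.8660); cell (3,4); t to first gridline: x 0.4600, y 0.4850 (then +2.0000 / +1.1547)
    (2,4) via x @ 0.4600
    (2,5) via y @ 0.4850
    (2,6) via y @ 1.6397
    (1,6) via x @ 2.4600  # hit
  → r_4 = 2.4600
beam 5: φ=45°, α=165°
  direction (-0.9659, 0.2588); cell (3,4); t to first gridline: x 0.2381, y 1.6228 (then +1.0353 / +3.8637)
    (2,4) via x @ 0.2381
    (1,4) via x @ 1.2734  # hit
  → r_5 = 1.2734
beam 6: φ=90°, α=210°
  direction (-0.8660, -0.5000); cell (3,4); t to first gridline: x 0.2656, y 1.1600 (then +1.1547 / +2.0000)
    (2,4) via x @ 0.2656
    (2,3) via y @ 1.1600
    (1,3) via x @ 1.4203
    (0,3) via x @ 2.5750  # hit
  → r_6 = 2.5750
beam 7: φ=135°, α=255°
  direction (-0.2588, -0.9659); cell (3,4); t to first gridline: x 0.8887, y 0.6005 (then +3.8637 / +1.0353)
    (3,3) via y @ 0.6005
    (2,3) via x @ 0.8887
    (2,2) via y @ 1.6357
    (2,1) via y @ 2.6710
    (2,0) via y @ 3.7063  # hit
  → r_7 = 3.7063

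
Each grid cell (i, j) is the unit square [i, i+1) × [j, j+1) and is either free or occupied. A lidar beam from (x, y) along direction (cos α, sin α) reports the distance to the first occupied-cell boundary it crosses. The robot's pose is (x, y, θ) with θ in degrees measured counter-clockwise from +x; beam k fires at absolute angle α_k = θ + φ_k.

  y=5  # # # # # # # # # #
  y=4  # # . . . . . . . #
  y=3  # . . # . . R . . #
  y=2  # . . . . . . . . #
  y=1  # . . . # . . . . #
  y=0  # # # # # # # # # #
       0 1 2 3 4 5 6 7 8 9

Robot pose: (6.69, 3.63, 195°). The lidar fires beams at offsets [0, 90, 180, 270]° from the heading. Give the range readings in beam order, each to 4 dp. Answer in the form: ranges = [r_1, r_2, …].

beam 1: φ=0°, α=195°
  direction (-0.9659, -0.2588); cell (6,3); t to first gridline: x 0.7143, y 2.4341 (then +1.0353 / +3.8637)
    (5,3) via x @ 0.7143
    (4,3) via x @ 1.7496
    (4,2) via y @ 2.4341
    (3,2) via x @ 2.7849
    (2,2) via x @ 3.8202
    (1,2) via x @ 4.8554
    (0,2) via x @ 5.8907  # hit
  → r_1 = 5.8907
beam 2: φ=90°, α=285°
  direction (0.2588, -0.9659); cell (6,3); t to first gridline: x 1.1977, y 0.6522 (then +3.8637 / +1.0353)
    (6,2) via y @ 0.6522
    (7,2) via x @ 1.1977
    (7,1) via y @ 1.6875
    (7,0) via y @ 2.7228  # hit
  → r_2 = 2.7228
beam 3: φ=180°, α=15°
  direction (0.9659, 0.2588); cell (6,3); t to first gridline: x 0.3209, y 1.4296 (then +1.0353 / +3.8637)
    (7,3) via x @ 0.3209
    (8,3) via x @ 1.3562
    (8,4) via y @ 1.4296
    (9,4) via x @ 2.3915  # hit
  → r_3 = 2.3915
beam 4: φ=270°, α=105°
  direction (-0.2588, 0.9659); cell (6,3); t to first gridline: x 2.6660, y 0.3831 (then +3.8637 / +1.0353)
    (6,4) via y @ 0.3831
    (6,5) via y @ 1.4183  # hit
  → r_4 = 1.4183

ranges = [5.8907, 2.7228, 2.3915, 1.4183]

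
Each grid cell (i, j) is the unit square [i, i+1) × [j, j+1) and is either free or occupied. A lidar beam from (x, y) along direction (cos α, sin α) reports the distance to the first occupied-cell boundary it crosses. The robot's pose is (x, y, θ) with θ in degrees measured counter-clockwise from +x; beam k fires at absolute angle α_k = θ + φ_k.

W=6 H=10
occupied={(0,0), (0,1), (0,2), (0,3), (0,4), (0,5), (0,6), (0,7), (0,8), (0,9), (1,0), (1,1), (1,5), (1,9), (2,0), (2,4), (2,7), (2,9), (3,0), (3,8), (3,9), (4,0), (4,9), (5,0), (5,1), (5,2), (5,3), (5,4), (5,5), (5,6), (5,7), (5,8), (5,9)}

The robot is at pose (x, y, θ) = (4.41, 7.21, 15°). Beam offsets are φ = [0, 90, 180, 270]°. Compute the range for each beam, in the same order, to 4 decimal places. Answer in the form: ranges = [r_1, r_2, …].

ranges = [0.6108, 1.5841, 3.5303, 2.2796]

beam 1: φ=0°, α=15°
  d=(0.9659,0.2588)  start (4,7)  tX=0.6108 tY=3.0523  stride 1/|dx|=1.0353 1/|dy|=3.8637
    cross x-line → (5,7), t=0.6108 (wall)
  → r_1 = 0.6108
beam 2: φ=90°, α=105°
  d=(-0.2588,0.9659)  start (4,7)  tX=1.5841 tY=0.8179  stride 1/|dx|=3.8637 1/|dy|=1.0353
    cross y-line → (4,8), t=0.8179
    cross x-line → (3,8), t=1.5841 (wall)
  → r_2 = 1.5841
beam 3: φ=180°, α=195°
  d=(-0.9659,-0.2588)  start (4,7)  tX=0.4245 tY=0.8114  stride 1/|dx|=1.0353 1/|dy|=3.8637
    cross x-line → (3,7), t=0.4245
    cross y-line → (3,6), t=0.8114
    cross x-line → (2,6), t=1.4597
    cross x-line → (1,6), t=2.4950
    cross x-line → (0,6), t=3.5303 (wall)
  → r_3 = 3.5303
beam 4: φ=270°, α=285°
  d=(0.2588,-0.9659)  start (4,7)  tX=2.2796 tY=0.2174  stride 1/|dx|=3.8637 1/|dy|=1.0353
    cross y-line → (4,6), t=0.2174
    cross y-line → (4,5), t=1.2527
    cross x-line → (5,5), t=2.2796 (wall)
  → r_4 = 2.2796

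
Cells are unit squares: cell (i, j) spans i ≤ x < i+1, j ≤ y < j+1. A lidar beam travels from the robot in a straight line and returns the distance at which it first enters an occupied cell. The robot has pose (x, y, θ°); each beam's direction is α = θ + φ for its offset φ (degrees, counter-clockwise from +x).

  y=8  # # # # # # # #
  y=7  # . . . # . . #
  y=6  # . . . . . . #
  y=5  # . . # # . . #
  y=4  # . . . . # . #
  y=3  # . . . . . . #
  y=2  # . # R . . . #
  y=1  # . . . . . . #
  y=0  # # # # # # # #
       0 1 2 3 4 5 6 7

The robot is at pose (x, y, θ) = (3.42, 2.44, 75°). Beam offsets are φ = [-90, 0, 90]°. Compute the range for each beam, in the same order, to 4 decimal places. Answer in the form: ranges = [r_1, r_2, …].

ranges = [3.7063, 2.6503, 0.4348]

beam 1: φ=-90°, α=345°
  d=(0.9659,-0.2588)  start (3,2)  tX=0.6005 tY=1.7000  stride 1/|dx|=1.0353 1/|dy|=3.8637
    cross x-line → (4,2), t=0.6005
    cross x-line → (5,2), t=1.6357
    cross y-line → (5,1), t=1.7000
    cross x-line → (6,1), t=2.6710
    cross x-line → (7,1), t=3.7063 (wall)
  → r_1 = 3.7063
beam 2: φ=0°, α=75°
  d=(0.2588,0.9659)  start (3,2)  tX=2.2409 tY=0.5798  stride 1/|dx|=3.8637 1/|dy|=1.0353
    cross y-line → (3,3), t=0.5798
    cross y-line → (3,4), t=1.6150
    cross x-line → (4,4), t=2.2409
    cross y-line → (4,5), t=2.6503 (wall)
  → r_2 = 2.6503
beam 3: φ=90°, α=165°
  d=(-0.9659,0.2588)  start (3,2)  tX=0.4348 tY=2.1637  stride 1/|dx|=1.0353 1/|dy|=3.8637
    cross x-line → (2,2), t=0.4348 (wall)
  → r_3 = 0.4348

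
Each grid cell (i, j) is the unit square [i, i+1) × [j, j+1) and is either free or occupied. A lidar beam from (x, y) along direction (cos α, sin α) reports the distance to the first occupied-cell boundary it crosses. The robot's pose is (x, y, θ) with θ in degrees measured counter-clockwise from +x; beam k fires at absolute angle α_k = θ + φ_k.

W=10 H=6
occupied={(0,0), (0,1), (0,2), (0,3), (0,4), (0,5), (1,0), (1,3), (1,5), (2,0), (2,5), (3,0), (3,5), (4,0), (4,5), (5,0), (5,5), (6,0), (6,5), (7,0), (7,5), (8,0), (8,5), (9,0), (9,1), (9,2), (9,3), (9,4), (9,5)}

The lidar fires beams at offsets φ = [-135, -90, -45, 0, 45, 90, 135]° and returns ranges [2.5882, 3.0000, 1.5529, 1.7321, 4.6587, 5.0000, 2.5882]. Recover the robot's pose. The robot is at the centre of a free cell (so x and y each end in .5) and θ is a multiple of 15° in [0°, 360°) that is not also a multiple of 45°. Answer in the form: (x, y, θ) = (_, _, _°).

(x, y, θ) = (4.5, 2.5, 300°)

Candidates: 31 free-cell centres × 16 headings = 496 poses. Raycast each; keep the one whose scan matches to 4 dp.
  (3.5, 1.5, 240°): beam 1 = 3.6235 ≠ 2.5882 ✗
  (6.5, 3.5, 120°): beam 2 = 2.8868 ≠ 3.0000 ✗
  (6.5, 4.5, 120°): beam 2 = 1.0000 ≠ 3.0000 ✗
  (2.5, 1.5, 300°): beam 1 = 1.5529 ≠ 2.5882 ✗
  …
  (4.5, 2.5, 300°): r_1=2.5882, r_2=3.0000, r_3=1.5529, r_4=1.7321, r_5=4.6587, r_6=5.0000, r_7=2.5882 — all match ✓
Only this pose fits every beam.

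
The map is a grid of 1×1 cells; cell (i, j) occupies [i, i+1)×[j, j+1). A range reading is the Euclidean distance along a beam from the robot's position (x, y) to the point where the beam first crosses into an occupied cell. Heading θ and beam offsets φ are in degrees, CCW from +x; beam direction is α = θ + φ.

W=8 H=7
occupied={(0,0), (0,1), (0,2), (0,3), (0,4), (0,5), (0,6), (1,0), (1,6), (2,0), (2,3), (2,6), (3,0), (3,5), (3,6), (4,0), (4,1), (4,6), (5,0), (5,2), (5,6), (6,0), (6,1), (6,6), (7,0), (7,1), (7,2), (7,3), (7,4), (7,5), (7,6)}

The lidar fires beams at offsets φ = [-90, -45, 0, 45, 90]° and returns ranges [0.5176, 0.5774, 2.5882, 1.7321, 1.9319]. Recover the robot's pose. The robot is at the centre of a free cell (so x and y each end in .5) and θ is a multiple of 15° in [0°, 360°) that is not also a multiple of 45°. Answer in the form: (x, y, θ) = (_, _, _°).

Enumerate (i+0.5, j+0.5, θ) over the 25 free cells and 16 admissible headings. For each, cast all 5 beams and compare to the given ranges.
  (1.5, 5.5, 240°): beam 1 = 0.5774 ≠ 0.5176 ✗
  (1.5, 2.5, 150°): beam 1 = 1.0000 ≠ 0.5176 ✗
  (1.5, 3.5, 345°): beam 1 = 1.9319 ≠ 0.5176 ✗
  (2.5, 4.5, 30°): beam 1 = 0.5774 ≠ 0.5176 ✗
  …
  (3.5, 3.5, 255°): r_1=0.5176, r_2=0.5774, r_3=2.5882, r_4=1.7321, r_5=1.9319 — all match ✓
Only this pose fits every beam.

(x, y, θ) = (3.5, 3.5, 255°)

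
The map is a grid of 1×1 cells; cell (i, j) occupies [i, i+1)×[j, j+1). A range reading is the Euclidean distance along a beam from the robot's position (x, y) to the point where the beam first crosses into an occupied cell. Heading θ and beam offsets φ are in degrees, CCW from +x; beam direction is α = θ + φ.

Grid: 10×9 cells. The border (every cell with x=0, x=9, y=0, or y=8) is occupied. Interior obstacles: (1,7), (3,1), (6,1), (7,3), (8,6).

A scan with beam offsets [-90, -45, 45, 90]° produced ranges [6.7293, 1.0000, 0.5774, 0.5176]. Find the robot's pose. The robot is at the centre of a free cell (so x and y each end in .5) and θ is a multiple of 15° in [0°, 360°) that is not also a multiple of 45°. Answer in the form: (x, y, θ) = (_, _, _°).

(x, y, θ) = (1.5, 1.5, 165°)

Enumerate (i+0.5, j+0.5, θ) over the 51 free cells and 16 admissible headings. For each, cast all 4 beams and compare to the given ranges.
  (6.5, 7.5, 60°): beam 1 = 1.7321 ≠ 6.7293 ✗
  (5.5, 3.5, 195°): beam 1 = 4.6587 ≠ 6.7293 ✗
  (7.5, 2.5, 300°): beam 1 = 1.0000 ≠ 6.7293 ✗
  (5.5, 2.5, 285°): beam 1 = 1.9319 ≠ 6.7293 ✗
  (5.5, 5.5, 165°): beam 1 = 2.5882 ≠ 6.7293 ✗
  …
  (1.5, 1.5, 165°): r_1=6.7293, r_2=1.0000, r_3=0.5774, r_4=0.5176 — all match ✓
No second candidate reproduces the full scan.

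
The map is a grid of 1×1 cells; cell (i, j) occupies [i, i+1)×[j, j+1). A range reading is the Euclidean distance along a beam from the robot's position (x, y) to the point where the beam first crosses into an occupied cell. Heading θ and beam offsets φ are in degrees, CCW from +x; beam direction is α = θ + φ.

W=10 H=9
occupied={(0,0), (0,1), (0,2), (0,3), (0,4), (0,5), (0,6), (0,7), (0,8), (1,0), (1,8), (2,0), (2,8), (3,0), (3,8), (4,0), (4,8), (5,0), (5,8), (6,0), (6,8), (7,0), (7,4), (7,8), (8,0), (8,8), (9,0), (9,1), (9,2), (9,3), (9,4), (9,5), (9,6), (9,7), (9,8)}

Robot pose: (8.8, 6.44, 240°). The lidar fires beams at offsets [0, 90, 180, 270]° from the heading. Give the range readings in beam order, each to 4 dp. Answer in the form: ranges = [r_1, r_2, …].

ranges = [1.6628, 0.2309, 0.4000, 3.1200]

beam 1: φ=0°, α=240°
  cosα=-0.5000 sinα=-0.8660 | (8,6) | tMaxX 1.6000 tMaxY 0.5081 | tΔX 2.0000 tΔY 1.1547
    t=0.5081 [y] (8,5)
    t=1.6000 [x] (7,5)
    t=1.6628 [y] (7,4) — stop
  → r_1 = 1.6628
beam 2: φ=90°, α=330°
  cosα=0.8660 sinα=-0.5000 | (8,6) | tMaxX 0.2309 tMaxY 0.8800 | tΔX 1.1547 tΔY 2.0000
    t=0.2309 [x] (9,6) — stop
  → r_2 = 0.2309
beam 3: φ=180°, α=60°
  cosα=0.5000 sinα=0.8660 | (8,6) | tMaxX 0.4000 tMaxY 0.6466 | tΔX 2.0000 tΔY 1.1547
    t=0.4000 [x] (9,6) — stop
  → r_3 = 0.4000
beam 4: φ=270°, α=150°
  cosα=-0.8660 sinα=0.5000 | (8,6) | tMaxX 0.9238 tMaxY 1.1200 | tΔX 1.1547 tΔY 2.0000
    t=0.9238 [x] (7,6)
    t=1.1200 [y] (7,7)
    t=2.0785 [x] (6,7)
    t=3.1200 [y] (6,8) — stop
  → r_4 = 3.1200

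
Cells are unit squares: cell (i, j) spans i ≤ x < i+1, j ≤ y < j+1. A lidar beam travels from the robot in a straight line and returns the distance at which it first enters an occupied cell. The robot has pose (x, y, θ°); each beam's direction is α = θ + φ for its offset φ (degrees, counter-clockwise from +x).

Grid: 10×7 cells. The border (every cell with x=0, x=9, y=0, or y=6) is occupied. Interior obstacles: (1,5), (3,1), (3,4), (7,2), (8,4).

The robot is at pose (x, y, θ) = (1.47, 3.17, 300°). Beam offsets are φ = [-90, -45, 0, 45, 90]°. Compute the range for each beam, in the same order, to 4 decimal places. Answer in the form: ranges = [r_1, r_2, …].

beam 1: φ=-90°, α=210°
  direction (-0.8660, -0.5000); cell (1,3); t to first gridline: x 0.5427, y 0.3400 (then +1.1547 / +2.0000)
    (1,2) via y @ 0.3400
    (0,2) via x @ 0.5427  # hit
  → r_1 = 0.5427
beam 2: φ=-45°, α=255°
  direction (-0.2588, -0.9659); cell (1,3); t to first gridline: x 1.8159, y 0.1760 (then +3.8637 / +1.0353)
    (1,2) via y @ 0.1760
    (1,1) via y @ 1.2113
    (0,1) via x @ 1.8159  # hit
  → r_2 = 1.8159
beam 3: φ=0°, α=300°
  direction (0.5000, -0.8660); cell (1,3); t to first gridline: x 1.0600, y 0.1963 (then +2.0000 / +1.1547)
    (1,2) via y @ 0.1963
    (2,2) via x @ 1.0600
    (2,1) via y @ 1.3510
    (2,0) via y @ 2.5057  # hit
  → r_3 = 2.5057
beam 4: φ=45°, α=345°
  direction (0.9659, -0.2588); cell (1,3); t to first gridline: x 0.5487, y 0.6568 (then +1.0353 / +3.8637)
    (2,3) via x @ 0.5487
    (2,2) via y @ 0.6568
    (3,2) via x @ 1.5840
    (4,2) via x @ 2.6192
    (5,2) via x @ 3.6545
    (5,1) via y @ 4.5205
    (6,1) via x @ 4.6898
    (7,1) via x @ 5.7251
    (8,1) via x @ 6.7604
    (9,1) via x @ 7.7956  # hit
  → r_4 = 7.7956
beam 5: φ=90°, α=30°
  direction (0.8660, 0.5000); cell (1,3); t to first gridline: x 0.6120, y 1.6600 (then +1.1547 / +2.0000)
    (2,3) via x @ 0.6120
    (2,4) via y @ 1.6600
    (3,4) via x @ 1.7667  # hit
  → r_5 = 1.7667

ranges = [0.5427, 1.8159, 2.5057, 7.7956, 1.7667]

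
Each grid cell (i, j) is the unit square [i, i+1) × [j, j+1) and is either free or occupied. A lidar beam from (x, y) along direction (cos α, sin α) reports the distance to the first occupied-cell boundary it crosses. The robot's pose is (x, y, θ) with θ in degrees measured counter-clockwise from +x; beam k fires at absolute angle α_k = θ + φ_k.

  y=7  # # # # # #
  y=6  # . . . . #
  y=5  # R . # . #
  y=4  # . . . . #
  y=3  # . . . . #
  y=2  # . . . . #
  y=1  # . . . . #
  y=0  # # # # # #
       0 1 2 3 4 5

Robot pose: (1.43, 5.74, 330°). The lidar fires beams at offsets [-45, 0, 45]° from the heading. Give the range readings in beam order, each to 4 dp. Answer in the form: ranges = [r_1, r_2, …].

beam 1: φ=-45°, α=285°
  cosα=0.2588 sinα=-0.9659 | (1,5) | tMaxX 2.2023 tMaxY 0.7661 | tΔX 3.8637 tΔY 1.0353
    t=0.7661 [y] (1,4)
    t=1.8014 [y] (1,3)
    t=2.2023 [x] (2,3)
    t=2.8367 [y] (2,2)
    t=3.8719 [y] (2,1)
    t=4.9072 [y] (2,0) — stop
  → r_1 = 4.9072
beam 2: φ=0°, α=330°
  cosα=0.8660 sinα=-0.5000 | (1,5) | tMaxX 0.6582 tMaxY 1.4800 | tΔX 1.1547 tΔY 2.0000
    t=0.6582 [x] (2,5)
    t=1.4800 [y] (2,4)
    t=1.8129 [x] (3,4)
    t=2.9676 [x] (4,4)
    t=3.4800 [y] (4,3)
    t=4.1223 [x] (5,3) — stop
  → r_2 = 4.1223
beam 3: φ=45°, α=15°
  cosα=0.9659 sinα=0.2588 | (1,5) | tMaxX 0.5901 tMaxY 1.0046 | tΔX 1.0353 tΔY 3.8637
    t=0.5901 [x] (2,5)
    t=1.0046 [y] (2,6)
    t=1.6254 [x] (3,6)
    t=2.6607 [x] (4,6)
    t=3.6959 [x] (5,6) — stop
  → r_3 = 3.6959

ranges = [4.9072, 4.1223, 3.6959]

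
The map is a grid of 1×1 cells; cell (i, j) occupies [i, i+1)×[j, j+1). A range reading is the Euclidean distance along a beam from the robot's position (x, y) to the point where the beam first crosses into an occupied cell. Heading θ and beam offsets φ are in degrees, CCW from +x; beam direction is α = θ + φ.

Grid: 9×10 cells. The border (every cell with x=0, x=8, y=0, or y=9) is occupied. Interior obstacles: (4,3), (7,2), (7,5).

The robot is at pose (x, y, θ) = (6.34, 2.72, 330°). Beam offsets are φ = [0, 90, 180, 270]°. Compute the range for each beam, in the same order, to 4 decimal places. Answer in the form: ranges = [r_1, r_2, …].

ranges = [0.7621, 2.6327, 1.5473, 1.9861]

beam 1: φ=0°, α=330°
  cosα=0.8660 sinα=-0.5000 | (6,2) | tMaxX 0.7621 tMaxY 1.4400 | tΔX 1.1547 tΔY 2.0000
    t=0.7621 [x] (7,2) — stop
  → r_1 = 0.7621
beam 2: φ=90°, α=60°
  cosα=0.5000 sinα=0.8660 | (6,2) | tMaxX 1.3200 tMaxY 0.3233 | tΔX 2.0000 tΔY 1.1547
    t=0.3233 [y] (6,3)
    t=1.3200 [x] (7,3)
    t=1.4780 [y] (7,4)
    t=2.6327 [y] (7,5) — stop
  → r_2 = 2.6327
beam 3: φ=180°, α=150°
  cosα=-0.8660 sinα=0.5000 | (6,2) | tMaxX 0.3926 tMaxY 0.5600 | tΔX 1.1547 tΔY 2.0000
    t=0.3926 [x] (5,2)
    t=0.5600 [y] (5,3)
    t=1.5473 [x] (4,3) — stop
  → r_3 = 1.5473
beam 4: φ=270°, α=240°
  cosα=-0.5000 sinα=-0.8660 | (6,2) | tMaxX 0.6800 tMaxY 0.8314 | tΔX 2.0000 tΔY 1.1547
    t=0.6800 [x] (5,2)
    t=0.8314 [y] (5,1)
    t=1.9861 [y] (5,0) — stop
  → r_4 = 1.9861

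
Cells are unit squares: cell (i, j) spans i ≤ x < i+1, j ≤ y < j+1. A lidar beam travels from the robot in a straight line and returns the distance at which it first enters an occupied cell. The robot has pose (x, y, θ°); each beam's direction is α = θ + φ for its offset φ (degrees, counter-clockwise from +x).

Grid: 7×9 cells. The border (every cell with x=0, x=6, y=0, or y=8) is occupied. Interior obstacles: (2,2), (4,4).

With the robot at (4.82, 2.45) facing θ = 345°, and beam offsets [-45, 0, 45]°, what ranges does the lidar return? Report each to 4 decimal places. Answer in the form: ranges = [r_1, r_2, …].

beam 1: φ=-45°, α=300°
  direction (0.5000, -0.8660); cell (4,2); t to first gridline: x 0.3600, y 0.5196 (then +2.0000 / +1.1547)
    (5,2) via x @ 0.3600
    (5,1) via y @ 0.5196
    (5,0) via y @ 1.6743  # hit
  → r_1 = 1.6743
beam 2: φ=0°, α=345°
  direction (0.9659, -0.2588); cell (4,2); t to first gridline: x 0.1863, y 1.7387 (then +1.0353 / +3.8637)
    (5,2) via x @ 0.1863
    (6,2) via x @ 1.2216  # hit
  → r_2 = 1.2216
beam 3: φ=45°, α=30°
  direction (0.8660, 0.5000); cell (4,2); t to first gridline: x 0.2078, y 1.1000 (then +1.1547 / +2.0000)
    (5,2) via x @ 0.2078
    (5,3) via y @ 1.1000
    (6,3) via x @ 1.3625  # hit
  → r_3 = 1.3625

ranges = [1.6743, 1.2216, 1.3625]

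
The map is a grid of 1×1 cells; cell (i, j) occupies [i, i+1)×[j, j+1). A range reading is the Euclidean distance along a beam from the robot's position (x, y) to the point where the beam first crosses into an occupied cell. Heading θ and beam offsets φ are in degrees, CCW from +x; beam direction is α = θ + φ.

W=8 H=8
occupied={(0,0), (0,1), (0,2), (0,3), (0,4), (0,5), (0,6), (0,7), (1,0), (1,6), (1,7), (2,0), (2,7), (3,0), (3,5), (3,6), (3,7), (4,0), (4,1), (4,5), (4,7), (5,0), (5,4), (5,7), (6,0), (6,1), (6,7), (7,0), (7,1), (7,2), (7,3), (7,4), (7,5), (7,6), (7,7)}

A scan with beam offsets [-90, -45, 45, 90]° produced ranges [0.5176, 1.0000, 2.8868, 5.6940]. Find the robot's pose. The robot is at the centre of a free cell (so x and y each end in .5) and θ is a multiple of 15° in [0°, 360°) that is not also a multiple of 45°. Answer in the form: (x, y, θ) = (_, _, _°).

(x, y, θ) = (1.5, 2.5, 285°)

The pose lattice has 29·16 = 464 candidates. Test each by forward raycasting.
  (1.5, 5.5, 255°): beam 2 = 0.5774 ≠ 1.0000 ✗
  (5.5, 5.5, 120°): beam 1 = 1.7321 ≠ 0.5176 ✗
  (5.5, 1.5, 300°): beam 1 = 0.5774 ≠ 0.5176 ✗
  …
  (1.5, 2.5, 285°): r_1=0.5176, r_2=1.0000, r_3=2.8868, r_4=5.6940 — all match ✓
Only this pose fits every beam.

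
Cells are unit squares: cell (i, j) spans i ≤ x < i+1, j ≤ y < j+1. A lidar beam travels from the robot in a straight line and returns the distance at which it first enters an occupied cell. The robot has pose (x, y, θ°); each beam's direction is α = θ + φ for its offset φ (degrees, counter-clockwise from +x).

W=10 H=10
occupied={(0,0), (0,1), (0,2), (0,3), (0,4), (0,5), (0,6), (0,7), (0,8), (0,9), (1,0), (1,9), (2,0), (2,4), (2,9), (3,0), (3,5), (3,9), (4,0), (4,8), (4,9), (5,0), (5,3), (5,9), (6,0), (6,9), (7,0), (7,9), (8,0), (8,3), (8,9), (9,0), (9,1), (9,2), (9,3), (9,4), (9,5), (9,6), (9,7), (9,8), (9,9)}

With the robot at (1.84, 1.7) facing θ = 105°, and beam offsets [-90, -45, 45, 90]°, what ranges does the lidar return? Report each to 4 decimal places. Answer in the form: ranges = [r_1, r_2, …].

beam 1: φ=-90°, α=15°
  dir = (cos 15°, sin 15°) = (0.9659, 0.2588); from cell (1,1)
  next x-line at t=0.1656, next y-line at t=1.1591; Δt_x=1.0353, Δt_y=3.8637
    x: enter (2,1) at t=0.1656
    y: enter (2,2) at t=1.1591
    x: enter (3,2) at t=1.2009
    x: enter (4,2) at t=2.2362
    x: enter (5,2) at t=3.2715
    x: enter (6,2) at t=4.3067
    y: enter (6,3) at t=5.0228
    x: enter (7,3) at t=5.3420
    x: enter (8,3) at t=6.3773 ← occupied
  → r_1 = 6.3773
beam 2: φ=-45°, α=60°
  dir = (cos 60°, sin 60°) = (0.5000, 0.8660); from cell (1,1)
  next x-line at t=0.3200, next y-line at t=0.3464; Δt_x=2.0000, Δt_y=1.1547
    x: enter (2,1) at t=0.3200
    y: enter (2,2) at t=0.3464
    y: enter (2,3) at t=1.5011
    x: enter (3,3) at t=2.3200
    y: enter (3,4) at t=2.6558
    y: enter (3,5) at t=3.8105 ← occupied
  → r_2 = 3.8105
beam 3: φ=45°, α=150°
  dir = (cos 150°, sin 150°) = (-0.8660, 0.5000); from cell (1,1)
  next x-line at t=0.9699, next y-line at t=0.6000; Δt_x=1.1547, Δt_y=2.0000
    y: enter (1,2) at t=0.6000
    x: enter (0,2) at t=0.9699 ← occupied
  → r_3 = 0.9699
beam 4: φ=90°, α=195°
  dir = (cos 195°, sin 195°) = (-0.9659, -0.2588); from cell (1,1)
  next x-line at t=0.8696, next y-line at t=2.7046; Δt_x=1.0353, Δt_y=3.8637
    x: enter (0,1) at t=0.8696 ← occupied
  → r_4 = 0.8696

ranges = [6.3773, 3.8105, 0.9699, 0.8696]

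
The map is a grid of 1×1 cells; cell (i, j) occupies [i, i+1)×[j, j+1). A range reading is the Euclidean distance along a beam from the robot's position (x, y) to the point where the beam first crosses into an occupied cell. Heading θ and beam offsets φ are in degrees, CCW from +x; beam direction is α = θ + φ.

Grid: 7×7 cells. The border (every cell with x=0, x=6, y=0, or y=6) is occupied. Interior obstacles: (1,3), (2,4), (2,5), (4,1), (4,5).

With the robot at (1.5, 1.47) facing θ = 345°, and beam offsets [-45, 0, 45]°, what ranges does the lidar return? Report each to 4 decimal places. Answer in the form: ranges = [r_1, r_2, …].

ranges = [0.5427, 1.8159, 5.1962]

beam 1: φ=-45°, α=300°
  cosα=0.5000 sinα=-0.8660 | (1,1) | tMaxX 1.0000 tMaxY 0.5427 | tΔX 2.0000 tΔY 1.1547
    t=0.5427 [y] (1,0) — stop
  → r_1 = 0.5427
beam 2: φ=0°, α=345°
  cosα=0.9659 sinα=-0.2588 | (1,1) | tMaxX 0.5176 tMaxY 1.8159 | tΔX 1.0353 tΔY 3.8637
    t=0.5176 [x] (2,1)
    t=1.5529 [x] (3,1)
    t=1.8159 [y] (3,0) — stop
  → r_2 = 1.8159
beam 3: φ=45°, α=30°
  cosα=0.8660 sinα=0.5000 | (1,1) | tMaxX 0.5774 tMaxY 1.0600 | tΔX 1.1547 tΔY 2.0000
    t=0.5774 [x] (2,1)
    t=1.0600 [y] (2,2)
    t=1.7321 [x] (3,2)
    t=2.8868 [x] (4,2)
    t=3.0600 [y] (4,3)
    t=4.0415 [x] (5,3)
    t=5.0600 [y] (5,4)
    t=5.1962 [x] (6,4) — stop
  → r_3 = 5.1962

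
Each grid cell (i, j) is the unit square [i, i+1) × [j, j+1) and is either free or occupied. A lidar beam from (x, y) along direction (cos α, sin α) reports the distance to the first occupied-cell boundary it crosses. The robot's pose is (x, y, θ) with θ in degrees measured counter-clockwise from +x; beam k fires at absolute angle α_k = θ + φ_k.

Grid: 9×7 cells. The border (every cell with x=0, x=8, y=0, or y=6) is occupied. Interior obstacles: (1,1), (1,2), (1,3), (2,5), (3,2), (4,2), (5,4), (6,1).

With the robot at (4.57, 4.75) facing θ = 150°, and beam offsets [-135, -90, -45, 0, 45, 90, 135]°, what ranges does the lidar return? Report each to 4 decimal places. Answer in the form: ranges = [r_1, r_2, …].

ranges = [0.4452, 1.4434, 1.2941, 1.8129, 2.8978, 2.0207, 3.8823]

beam 1: φ=-135°, α=15°
  dir = (cos 15°, sin 15°) = (0.9659, 0.2588); from cell (4,4)
  next x-line at t=0.4452, next y-line at t=0.9659; Δt_x=1.0353, Δt_y=3.8637
    x: enter (5,4) at t=0.4452 ← occupied
  → r_1 = 0.4452
beam 2: φ=-90°, α=60°
  dir = (cos 60°, sin 60°) = (0.5000, 0.8660); from cell (4,4)
  next x-line at t=0.8600, next y-line at t=0.2887; Δt_x=2.0000, Δt_y=1.1547
    y: enter (4,5) at t=0.2887
    x: enter (5,5) at t=0.8600
    y: enter (5,6) at t=1.4434 ← occupied
  → r_2 = 1.4434
beam 3: φ=-45°, α=105°
  dir = (cos 105°, sin 105°) = (-0.2588, 0.9659); from cell (4,4)
  next x-line at t=2.2023, next y-line at t=0.2588; Δt_x=3.8637, Δt_y=1.0353
    y: enter (4,5) at t=0.2588
    y: enter (4,6) at t=1.2941 ← occupied
  → r_3 = 1.2941
beam 4: φ=0°, α=150°
  dir = (cos 150°, sin 150°) = (-0.8660, 0.5000); from cell (4,4)
  next x-line at t=0.6582, next y-line at t=0.5000; Δt_x=1.1547, Δt_y=2.0000
    y: enter (4,5) at t=0.5000
    x: enter (3,5) at t=0.6582
    x: enter (2,5) at t=1.8129 ← occupied
  → r_4 = 1.8129
beam 5: φ=45°, α=195°
  dir = (cos 195°, sin 195°) = (-0.9659, -0.2588); from cell (4,4)
  next x-line at t=0.5901, next y-line at t=2.8978; Δt_x=1.0353, Δt_y=3.8637
    x: enter (3,4) at t=0.5901
    x: enter (2,4) at t=1.6254
    x: enter (1,4) at t=2.6607
    y: enter (1,3) at t=2.8978 ← occupied
  → r_5 = 2.8978
beam 6: φ=90°, α=240°
  dir = (cos 240°, sin 240°) = (-0.5000, -0.8660); from cell (4,4)
  next x-line at t=1.1400, next y-line at t=0.8660; Δt_x=2.0000, Δt_y=1.1547
    y: enter (4,3) at t=0.8660
    x: enter (3,3) at t=1.1400
    y: enter (3,2) at t=2.0207 ← occupied
  → r_6 = 2.0207
beam 7: φ=135°, α=285°
  dir = (cos 285°, sin 285°) = (0.2588, -0.9659); from cell (4,4)
  next x-line at t=1.6614, next y-line at t=0.7765; Δt_x=3.8637, Δt_y=1.0353
    y: enter (4,3) at t=0.7765
    x: enter (5,3) at t=1.6614
    y: enter (5,2) at t=1.8117
    y: enter (5,1) at t=2.8470
    y: enter (5,0) at t=3.8823 ← occupied
  → r_7 = 3.8823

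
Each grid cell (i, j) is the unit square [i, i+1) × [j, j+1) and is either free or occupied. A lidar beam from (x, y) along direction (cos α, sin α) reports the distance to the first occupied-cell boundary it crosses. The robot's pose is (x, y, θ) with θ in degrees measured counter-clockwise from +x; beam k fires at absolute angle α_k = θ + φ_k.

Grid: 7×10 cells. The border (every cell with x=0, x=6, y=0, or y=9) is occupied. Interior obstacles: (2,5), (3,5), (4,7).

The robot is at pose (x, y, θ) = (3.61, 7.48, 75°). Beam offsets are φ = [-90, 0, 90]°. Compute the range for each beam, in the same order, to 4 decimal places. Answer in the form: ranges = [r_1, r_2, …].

beam 1: φ=-90°, α=345°
  direction (0.9659, -0.2588); cell (3,7); t to first gridline: x 0.4038, y 1.8546 (then +1.0353 / +3.8637)
    (4,7) via x @ 0.4038  # hit
  → r_1 = 0.4038
beam 2: φ=0°, α=75°
  direction (0.2588, 0.9659); cell (3,7); t to first gridline: x 1.5068, y 0.5383 (then +3.8637 / +1.0353)
    (3,8) via y @ 0.5383
    (4,8) via x @ 1.5068
    (4,9) via y @ 1.5736  # hit
  → r_2 = 1.5736
beam 3: φ=90°, α=165°
  direction (-0.9659, 0.2588); cell (3,7); t to first gridline: x 0.6315, y 2.0091 (then +1.0353 / +3.8637)
    (2,7) via x @ 0.6315
    (1,7) via x @ 1.6668
    (1,8) via y @ 2.0091
    (0,8) via x @ 2.7021  # hit
  → r_3 = 2.7021

ranges = [0.4038, 1.5736, 2.7021]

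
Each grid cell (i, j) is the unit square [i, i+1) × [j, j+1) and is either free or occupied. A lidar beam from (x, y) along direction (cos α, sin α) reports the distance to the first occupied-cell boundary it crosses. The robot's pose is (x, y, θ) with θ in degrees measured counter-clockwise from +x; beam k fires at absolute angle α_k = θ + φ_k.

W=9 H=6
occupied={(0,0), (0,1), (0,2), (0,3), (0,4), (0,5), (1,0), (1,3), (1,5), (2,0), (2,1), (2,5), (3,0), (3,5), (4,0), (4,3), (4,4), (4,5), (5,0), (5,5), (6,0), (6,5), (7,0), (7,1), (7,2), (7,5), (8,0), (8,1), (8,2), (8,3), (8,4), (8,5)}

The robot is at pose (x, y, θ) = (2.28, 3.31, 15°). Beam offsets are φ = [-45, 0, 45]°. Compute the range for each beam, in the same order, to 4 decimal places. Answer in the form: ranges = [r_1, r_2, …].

ranges = [4.6200, 1.7807, 1.9514]

beam 1: φ=-45°, α=330°
  direction (0.8660, -0.5000); cell (2,3); t to first gridline: x 0.8314, y 0.6200 (then +1.1547 / +2.0000)
    (2,2) via y @ 0.6200
    (3,2) via x @ 0.8314
    (4,2) via x @ 1.9861
    (4,1) via y @ 2.6200
    (5,1) via x @ 3.1408
    (6,1) via x @ 4.2955
    (6,0) via y @ 4.6200  # hit
  → r_1 = 4.6200
beam 2: φ=0°, α=15°
  direction (0.9659, 0.2588); cell (2,3); t to first gridline: x 0.7454, y 2.6660 (then +1.0353 / +3.8637)
    (3,3) via x @ 0.7454
    (4,3) via x @ 1.7807  # hit
  → r_2 = 1.7807
beam 3: φ=45°, α=60°
  direction (0.5000, 0.8660); cell (2,3); t to first gridline: x 1.4400, y 0.7967 (then +2.0000 / +1.1547)
    (2,4) via y @ 0.7967
    (3,4) via x @ 1.4400
    (3,5) via y @ 1.9514  # hit
  → r_3 = 1.9514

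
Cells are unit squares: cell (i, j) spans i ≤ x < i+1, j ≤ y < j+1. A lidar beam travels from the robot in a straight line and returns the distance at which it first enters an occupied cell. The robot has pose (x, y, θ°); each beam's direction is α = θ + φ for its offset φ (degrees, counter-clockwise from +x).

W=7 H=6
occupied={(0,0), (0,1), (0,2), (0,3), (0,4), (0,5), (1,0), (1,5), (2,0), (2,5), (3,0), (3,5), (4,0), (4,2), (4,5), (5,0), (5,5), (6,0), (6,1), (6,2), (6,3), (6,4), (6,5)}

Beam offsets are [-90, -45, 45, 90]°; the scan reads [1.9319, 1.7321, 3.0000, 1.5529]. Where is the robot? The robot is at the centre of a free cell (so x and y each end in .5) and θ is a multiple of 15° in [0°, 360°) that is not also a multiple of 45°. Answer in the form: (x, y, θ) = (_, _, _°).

The pose lattice has 19·16 = 304 candidates. Test each by forward raycasting.
  (5.5, 1.5, 300°): beam 1 = 1.0000 ≠ 1.9319 ✗
  (1.5, 3.5, 285°): beam 1 = 0.5176 ≠ 1.9319 ✗
  (4.5, 3.5, 210°): beam 1 = 1.7321 ≠ 1.9319 ✗
  (3.5, 1.5, 30°): beam 1 = 0.5774 ≠ 1.9319 ✗
  …
  (2.5, 1.5, 75°): r_1=1.9319, r_2=1.7321, r_3=3.0000, r_4=1.5529 — all match ✓
Unique over the lattice → pose = (2.5, 1.5, 75°).

(x, y, θ) = (2.5, 1.5, 75°)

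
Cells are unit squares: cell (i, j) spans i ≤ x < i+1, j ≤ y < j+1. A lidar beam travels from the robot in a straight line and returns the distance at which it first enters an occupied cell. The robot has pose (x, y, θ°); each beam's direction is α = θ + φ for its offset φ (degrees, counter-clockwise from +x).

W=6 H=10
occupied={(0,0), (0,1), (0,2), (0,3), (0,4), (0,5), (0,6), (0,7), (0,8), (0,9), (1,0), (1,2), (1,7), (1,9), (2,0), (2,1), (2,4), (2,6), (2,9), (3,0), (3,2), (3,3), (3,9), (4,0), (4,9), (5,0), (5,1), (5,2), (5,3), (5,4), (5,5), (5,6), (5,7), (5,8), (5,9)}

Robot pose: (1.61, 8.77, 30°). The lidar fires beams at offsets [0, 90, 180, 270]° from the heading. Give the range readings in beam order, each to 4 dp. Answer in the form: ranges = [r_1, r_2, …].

ranges = [0.4600, 0.2656, 0.7044, 2.0438]

beam 1: φ=0°, α=30°
  cosα=0.8660 sinα=0.5000 | (1,8) | tMaxX 0.4503 tMaxY 0.4600 | tΔX 1.1547 tΔY 2.0000
    t=0.4503 [x] (2,8)
    t=0.4600 [y] (2,9) — stop
  → r_1 = 0.4600
beam 2: φ=90°, α=120°
  cosα=-0.5000 sinα=0.8660 | (1,8) | tMaxX 1.2200 tMaxY 0.2656 | tΔX 2.0000 tΔY 1.1547
    t=0.2656 [y] (1,9) — stop
  → r_2 = 0.2656
beam 3: φ=180°, α=210°
  cosα=-0.8660 sinα=-0.5000 | (1,8) | tMaxX 0.7044 tMaxY 1.5400 | tΔX 1.1547 tΔY 2.0000
    t=0.7044 [x] (0,8) — stop
  → r_3 = 0.7044
beam 4: φ=270°, α=300°
  cosα=0.5000 sinα=-0.8660 | (1,8) | tMaxX 0.7800 tMaxY 0.8891 | tΔX 2.0000 tΔY 1.1547
    t=0.7800 [x] (2,8)
    t=0.8891 [y] (2,7)
    t=2.0438 [y] (2,6) — stop
  → r_4 = 2.0438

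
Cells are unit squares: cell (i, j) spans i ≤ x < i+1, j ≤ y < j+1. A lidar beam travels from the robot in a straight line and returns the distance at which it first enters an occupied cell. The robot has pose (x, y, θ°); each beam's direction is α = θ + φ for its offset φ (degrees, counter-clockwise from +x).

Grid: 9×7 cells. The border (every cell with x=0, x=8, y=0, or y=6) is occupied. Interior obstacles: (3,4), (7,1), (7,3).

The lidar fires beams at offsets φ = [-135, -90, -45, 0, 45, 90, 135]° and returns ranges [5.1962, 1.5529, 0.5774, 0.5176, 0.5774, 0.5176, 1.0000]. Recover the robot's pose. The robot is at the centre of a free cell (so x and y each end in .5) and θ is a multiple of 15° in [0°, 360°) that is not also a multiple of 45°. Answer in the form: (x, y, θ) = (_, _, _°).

(x, y, θ) = (7.5, 5.5, 15°)

The pose lattice has 32·16 = 512 candidates. Test each by forward raycasting.
  (5.5, 1.5, 210°): beam 1 = 4.6587 ≠ 5.1962 ✗
  (5.5, 5.5, 75°): beam 1 = 4.0415 ≠ 5.1962 ✗
  (6.5, 5.5, 75°): beam 1 = 1.7321 ≠ 5.1962 ✗
  (2.5, 5.5, 255°): beam 1 = 0.5774 ≠ 5.1962 ✗
  (4.5, 5.5, 15°): beam 1 = 1.0000 ≠ 5.1962 ✗
  …
  (7.5, 5.5, 15°): r_1=5.1962, r_2=1.5529, r_3=0.5774, r_4=0.5176, r_5=0.5774, r_6=0.5176, r_7=1.0000 — all match ✓
No second candidate reproduces the full scan.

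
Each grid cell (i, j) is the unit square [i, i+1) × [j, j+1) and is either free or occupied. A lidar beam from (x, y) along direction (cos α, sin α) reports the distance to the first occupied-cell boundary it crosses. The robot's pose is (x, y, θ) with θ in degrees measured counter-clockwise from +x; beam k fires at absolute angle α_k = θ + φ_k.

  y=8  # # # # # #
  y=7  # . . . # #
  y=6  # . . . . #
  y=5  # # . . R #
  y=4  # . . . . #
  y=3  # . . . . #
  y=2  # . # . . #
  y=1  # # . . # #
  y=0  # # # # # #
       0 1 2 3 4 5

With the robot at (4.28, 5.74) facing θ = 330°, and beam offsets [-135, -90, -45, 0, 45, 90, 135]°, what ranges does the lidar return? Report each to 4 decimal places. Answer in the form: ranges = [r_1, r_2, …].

ranges = [2.3604, 3.1639, 2.7819, 0.8314, 0.7454, 1.4400, 2.3397]

beam 1: φ=-135°, α=195°
  d=(-0.9659,-0.2588)  start (4,5)  tX=0.2899 tY=2.8591  stride 1/|dx|=1.0353 1/|dy|=3.8637
    cross x-line → (3,5), t=0.2899
    cross x-line → (2,5), t=1.3252
    cross x-line → (1,5), t=2.3604 (wall)
  → r_1 = 2.3604
beam 2: φ=-90°, α=240°
  d=(-0.5000,-0.8660)  start (4,5)  tX=0.5600 tY=0.8545  stride 1/|dx|=2.0000 1/|dy|=1.1547
    cross x-line → (3,5), t=0.5600
    cross y-line → (3,4), t=0.8545
    cross y-line → (3,3), t=2.0092
    cross x-line → (2,3), t=2.5600
    cross y-line → (2,2), t=3.1639 (wall)
  → r_2 = 3.1639
beam 3: φ=-45°, α=285°
  d=(0.2588,-0.9659)  start (4,5)  tX=2.7819 tY=0.7661  stride 1/|dx|=3.8637 1/|dy|=1.0353
    cross y-line → (4,4), t=0.7661
    cross y-line → (4,3), t=1.8014
    cross x-line → (5,3), t=2.7819 (wall)
  → r_3 = 2.7819
beam 4: φ=0°, α=330°
  d=(0.8660,-0.5000)  start (4,5)  tX=0.8314 tY=1.4800  stride 1/|dx|=1.1547 1/|dy|=2.0000
    cross x-line → (5,5), t=0.8314 (wall)
  → r_4 = 0.8314
beam 5: φ=45°, α=15°
  d=(0.9659,0.2588)  start (4,5)  tX=0.7454 tY=1.0046  stride 1/|dx|=1.0353 1/|dy|=3.8637
    cross x-line → (5,5), t=0.7454 (wall)
  → r_5 = 0.7454
beam 6: φ=90°, α=60°
  d=(0.5000,0.8660)  start (4,5)  tX=1.4400 tY=0.3002  stride 1/|dx|=2.0000 1/|dy|=1.1547
    cross y-line → (4,6), t=0.3002
    cross x-line → (5,6), t=1.4400 (wall)
  → r_6 = 1.4400
beam 7: φ=135°, α=105°
  d=(-0.2588,0.9659)  start (4,5)  tX=1.0818 tY=0.2692  stride 1/|dx|=3.8637 1/|dy|=1.0353
    cross y-line → (4,6), t=0.2692
    cross x-line → (3,6), t=1.0818
    cross y-line → (3,7), t=1.3044
    cross y-line → (3,8), t=2.3397 (wall)
  → r_7 = 2.3397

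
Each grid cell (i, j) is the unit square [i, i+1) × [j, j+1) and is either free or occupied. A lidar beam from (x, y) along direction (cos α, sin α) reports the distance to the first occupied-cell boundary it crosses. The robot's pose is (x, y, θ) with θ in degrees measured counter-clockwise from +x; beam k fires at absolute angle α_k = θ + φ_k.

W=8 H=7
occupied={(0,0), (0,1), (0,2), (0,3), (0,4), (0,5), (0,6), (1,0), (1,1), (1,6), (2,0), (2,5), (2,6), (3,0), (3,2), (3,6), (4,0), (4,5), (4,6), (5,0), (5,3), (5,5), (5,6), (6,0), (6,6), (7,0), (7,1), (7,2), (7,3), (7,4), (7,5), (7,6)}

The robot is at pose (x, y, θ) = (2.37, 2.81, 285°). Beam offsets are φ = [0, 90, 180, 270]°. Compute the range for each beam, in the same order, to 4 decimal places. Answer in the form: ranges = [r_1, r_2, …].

ranges = [1.8738, 0.6522, 3.3025, 1.4183]

beam 1: φ=0°, α=285°
  cosα=0.2588 sinα=-0.9659 | (2,2) | tMaxX 2.4341 tMaxY 0.8386 | tΔX 3.8637 tΔY 1.0353
    t=0.8386 [y] (2,1)
    t=1.8738 [y] (2,0) — stop
  → r_1 = 1.8738
beam 2: φ=90°, α=15°
  cosα=0.9659 sinα=0.2588 | (2,2) | tMaxX 0.6522 tMaxY 0.7341 | tΔX 1.0353 tΔY 3.8637
    t=0.6522 [x] (3,2) — stop
  → r_2 = 0.6522
beam 3: φ=180°, α=105°
  cosα=-0.2588 sinα=0.9659 | (2,2) | tMaxX 1.4296 tMaxY 0.1967 | tΔX 3.8637 tΔY 1.0353
    t=0.1967 [y] (2,3)
    t=1.2320 [y] (2,4)
    t=1.4296 [x] (1,4)
    t=2.2673 [y] (1,5)
    t=3.3025 [y] (1,6) — stop
  → r_3 = 3.3025
beam 4: φ=270°, α=195°
  cosα=-0.9659 sinα=-0.2588 | (2,2) | tMaxX 0.3831 tMaxY 3.1296 | tΔX 1.0353 tΔY 3.8637
    t=0.3831 [x] (1,2)
    t=1.4183 [x] (0,2) — stop
  → r_4 = 1.4183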